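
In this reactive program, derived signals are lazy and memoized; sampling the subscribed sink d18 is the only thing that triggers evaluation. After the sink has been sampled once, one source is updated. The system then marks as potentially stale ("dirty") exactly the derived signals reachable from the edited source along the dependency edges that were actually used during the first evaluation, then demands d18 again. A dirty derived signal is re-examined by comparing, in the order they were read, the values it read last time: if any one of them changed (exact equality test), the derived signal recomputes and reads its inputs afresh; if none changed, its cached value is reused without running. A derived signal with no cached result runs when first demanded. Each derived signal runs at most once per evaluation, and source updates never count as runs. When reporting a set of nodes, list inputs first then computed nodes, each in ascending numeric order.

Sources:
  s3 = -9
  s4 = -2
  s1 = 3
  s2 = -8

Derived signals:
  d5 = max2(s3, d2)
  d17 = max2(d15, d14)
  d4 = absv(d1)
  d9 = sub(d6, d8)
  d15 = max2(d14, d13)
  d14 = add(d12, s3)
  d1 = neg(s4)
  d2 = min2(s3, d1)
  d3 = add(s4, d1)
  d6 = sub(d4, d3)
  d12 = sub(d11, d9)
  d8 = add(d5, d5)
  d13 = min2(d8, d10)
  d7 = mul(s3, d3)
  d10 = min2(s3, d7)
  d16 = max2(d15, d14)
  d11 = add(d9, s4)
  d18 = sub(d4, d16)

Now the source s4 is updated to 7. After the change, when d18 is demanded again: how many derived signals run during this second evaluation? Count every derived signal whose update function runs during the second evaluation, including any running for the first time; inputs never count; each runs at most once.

First demand of the output computes:
  d1 = neg(-2) = 2
  d2 = min2(-9, 2) = -9
  d3 = add(-2, 2) = 0
  d4 = absv(2) = 2
  d5 = max2(-9, -9) = -9
  d6 = sub(2, 0) = 2
  d7 = mul(-9, 0) = 0
  d8 = add(-9, -9) = -18
  d9 = sub(2, -18) = 20
  d10 = min2(-9, 0) = -9
  d11 = add(20, -2) = 18
  d12 = sub(18, 20) = -2
  d13 = min2(-18, -9) = -18
  d14 = add(-2, -9) = -11
  d15 = max2(-11, -18) = -11
  d16 = max2(-11, -11) = -11
  d18 = sub(2, -11) = 13

After the edit, cleaning proceeds:
  d1: a read changed (s4 -2->7) — executes, giving -7.
  d2: a read changed (d1 2->-7) — executes, giving -9 — identical to its old value.
  d3: a read changed (s4 -2->7; d1 2->-7) — executes, giving 0 — identical to its old value.
  d4: a read changed (d1 2->-7) — executes, giving 7.
  d5: dirty, but its reads are unchanged (s3 unchanged, d2 unchanged); cached -9 stands.
  d6: a read changed (d4 2->7) — executes, giving 7.
  d7: dirty, but its reads are unchanged (s3 unchanged, d3 unchanged); cached 0 stands.
  d8: dirty, but its reads are unchanged (d5 unchanged, d5 unchanged); cached -18 stands.
  d9: a read changed (d6 2->7) — executes, giving 25.
  d10: dirty, but its reads are unchanged (s3 unchanged, d7 unchanged); cached -9 stands.
  d11: a read changed (d9 20->25; s4 -2->7) — executes, giving 32.
  d12: a read changed (d11 18->32; d9 20->25) — executes, giving 7.
  d13: dirty, but its reads are unchanged (d8 unchanged, d10 unchanged); cached -18 stands.
  d14: a read changed (d12 -2->7) — executes, giving -2.
  d15: a read changed (d14 -11->-2) — executes, giving -2.
  d16: a read changed (d15 -11->-2; d14 -11->-2) — executes, giving -2.
  d18: a read changed (d4 2->7; d16 -11->-2) — executes, giving 9.

Note where the cutoff bites: d5 is checked, finds nothing changed, and keeps its cache.

12 derived signals run: d1, d2, d3, d4, d6, d9, d11, d12, d14, d15, d16, d18.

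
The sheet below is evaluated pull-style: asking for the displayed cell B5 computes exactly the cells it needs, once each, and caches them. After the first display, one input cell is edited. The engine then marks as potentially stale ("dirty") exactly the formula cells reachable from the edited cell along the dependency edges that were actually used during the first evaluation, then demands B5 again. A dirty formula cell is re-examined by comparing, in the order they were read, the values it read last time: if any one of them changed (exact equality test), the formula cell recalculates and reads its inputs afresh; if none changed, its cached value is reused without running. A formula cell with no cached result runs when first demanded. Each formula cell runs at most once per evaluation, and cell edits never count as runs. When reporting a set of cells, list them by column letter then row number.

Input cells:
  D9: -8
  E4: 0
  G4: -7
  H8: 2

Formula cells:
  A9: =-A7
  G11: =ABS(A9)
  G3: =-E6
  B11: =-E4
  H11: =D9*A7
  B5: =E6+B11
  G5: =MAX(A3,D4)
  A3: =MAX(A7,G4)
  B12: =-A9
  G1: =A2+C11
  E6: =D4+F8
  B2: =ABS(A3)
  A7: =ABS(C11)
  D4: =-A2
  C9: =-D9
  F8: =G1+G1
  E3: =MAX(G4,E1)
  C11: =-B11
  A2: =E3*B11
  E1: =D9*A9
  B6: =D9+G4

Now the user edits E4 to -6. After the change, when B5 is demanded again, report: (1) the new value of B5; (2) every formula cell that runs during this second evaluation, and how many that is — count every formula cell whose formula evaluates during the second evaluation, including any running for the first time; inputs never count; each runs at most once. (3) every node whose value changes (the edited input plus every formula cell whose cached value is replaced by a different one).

First demand of the output computes:
  B11 = -(0) = 0
  C11 = -(0) = 0
  A7 = ABS(0) = 0
  A9 = -(0) = 0
  E1 = -8 * 0 = 0
  E3 = MAX(-7, 0) = 0
  A2 = 0 * 0 = 0
  D4 = -(0) = 0
  G1 = 0 + 0 = 0
  F8 = 0 + 0 = 0
  E6 = 0 + 0 = 0
  B5 = 0 + 0 = 0

After the edit, cleaning proceeds:
  B11: a read changed (E4 0->-6) — executes, giving 6.
  C11: a read changed (B11 0->6) — executes, giving -6.
  A7: a read changed (C11 0->-6) — executes, giving 6.
  A9: a read changed (A7 0->6) — executes, giving -6.
  E1: a read changed (A9 0->-6) — executes, giving 48.
  E3: a read changed (E1 0->48) — executes, giving 48.
  A2: a read changed (E3 0->48; B11 0->6) — executes, giving 288.
  D4: a read changed (A2 0->288) — executes, giving -288.
  G1: a read changed (A2 0->288; C11 0->-6) — executes, giving 282.
  F8: a read changed (G1 0->282; G1 0->282) — executes, giving 564.
  E6: a read changed (D4 0->-288; F8 0->564) — executes, giving 276.
  B5: a read changed (E6 0->276; B11 0->6) — executes, giving 282.

Demanding B5 again yields 282.
12 formula cells run: A2, A7, A9, B5, B11, C11, D4, E1, E3, E6, F8, G1.
The nodes whose values change: A2, A7, A9, B5, B11, C11, D4, E1, E3, E4, E6, F8, G1.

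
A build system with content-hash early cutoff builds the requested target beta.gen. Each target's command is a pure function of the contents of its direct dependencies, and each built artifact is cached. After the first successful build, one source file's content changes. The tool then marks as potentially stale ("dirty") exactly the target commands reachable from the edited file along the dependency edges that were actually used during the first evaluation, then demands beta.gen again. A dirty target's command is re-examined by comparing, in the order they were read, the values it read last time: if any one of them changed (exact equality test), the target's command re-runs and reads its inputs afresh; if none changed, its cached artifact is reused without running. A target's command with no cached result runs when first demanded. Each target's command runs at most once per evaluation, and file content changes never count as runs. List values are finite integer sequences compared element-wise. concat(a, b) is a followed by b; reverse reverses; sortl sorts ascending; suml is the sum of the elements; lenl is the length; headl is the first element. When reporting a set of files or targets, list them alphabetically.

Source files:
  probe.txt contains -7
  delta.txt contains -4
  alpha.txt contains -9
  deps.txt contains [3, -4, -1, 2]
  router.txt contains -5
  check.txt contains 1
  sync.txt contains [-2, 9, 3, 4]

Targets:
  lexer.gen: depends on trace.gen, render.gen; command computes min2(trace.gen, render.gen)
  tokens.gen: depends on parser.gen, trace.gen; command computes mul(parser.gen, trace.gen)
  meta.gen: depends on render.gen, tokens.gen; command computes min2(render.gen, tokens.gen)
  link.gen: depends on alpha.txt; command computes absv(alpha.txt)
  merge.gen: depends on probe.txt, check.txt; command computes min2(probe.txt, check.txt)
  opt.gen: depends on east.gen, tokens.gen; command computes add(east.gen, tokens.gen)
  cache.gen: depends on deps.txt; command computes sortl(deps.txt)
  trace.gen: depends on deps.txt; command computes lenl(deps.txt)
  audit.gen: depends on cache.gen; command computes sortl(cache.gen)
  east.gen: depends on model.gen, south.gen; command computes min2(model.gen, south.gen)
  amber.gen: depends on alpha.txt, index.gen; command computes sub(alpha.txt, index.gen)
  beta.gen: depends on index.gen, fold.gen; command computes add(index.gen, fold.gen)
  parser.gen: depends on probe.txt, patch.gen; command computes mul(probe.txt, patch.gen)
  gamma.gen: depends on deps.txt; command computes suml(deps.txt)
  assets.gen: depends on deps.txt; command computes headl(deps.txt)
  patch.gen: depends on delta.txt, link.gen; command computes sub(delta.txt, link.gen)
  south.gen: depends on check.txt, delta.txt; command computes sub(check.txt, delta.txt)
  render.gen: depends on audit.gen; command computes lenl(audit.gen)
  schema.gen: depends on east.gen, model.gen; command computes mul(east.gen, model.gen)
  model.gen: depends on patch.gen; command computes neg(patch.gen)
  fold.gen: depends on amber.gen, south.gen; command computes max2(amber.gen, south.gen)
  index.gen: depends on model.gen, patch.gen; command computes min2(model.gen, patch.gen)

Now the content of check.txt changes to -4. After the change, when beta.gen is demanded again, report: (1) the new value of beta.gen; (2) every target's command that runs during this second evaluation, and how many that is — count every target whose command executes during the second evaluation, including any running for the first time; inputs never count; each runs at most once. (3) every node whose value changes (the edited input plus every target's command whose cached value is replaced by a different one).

New value of beta.gen: -9.
Target commands that run: beta.gen, fold.gen, south.gen — 3 in total.
Values that change: beta.gen, check.txt, fold.gen, south.gen.

First evaluation (everything demanded from the output):
  link.gen = absv(-9) = 9
  patch.gen = sub(-4, 9) = -13
  model.gen = neg(-13) = 13
  index.gen = min2(13, -13) = -13
  amber.gen = sub(-9, -13) = 4
  south.gen = sub(1, -4) = 5
  fold.gen = max2(4, 5) = 5
  beta.gen = add(-13, 5) = -8

Propagation after the edit:
  south.gen: runs — check.txt 1->-4; result 0.
  fold.gen: runs — south.gen 5->0; result 4.
  beta.gen: runs — fold.gen 5->4; result -9.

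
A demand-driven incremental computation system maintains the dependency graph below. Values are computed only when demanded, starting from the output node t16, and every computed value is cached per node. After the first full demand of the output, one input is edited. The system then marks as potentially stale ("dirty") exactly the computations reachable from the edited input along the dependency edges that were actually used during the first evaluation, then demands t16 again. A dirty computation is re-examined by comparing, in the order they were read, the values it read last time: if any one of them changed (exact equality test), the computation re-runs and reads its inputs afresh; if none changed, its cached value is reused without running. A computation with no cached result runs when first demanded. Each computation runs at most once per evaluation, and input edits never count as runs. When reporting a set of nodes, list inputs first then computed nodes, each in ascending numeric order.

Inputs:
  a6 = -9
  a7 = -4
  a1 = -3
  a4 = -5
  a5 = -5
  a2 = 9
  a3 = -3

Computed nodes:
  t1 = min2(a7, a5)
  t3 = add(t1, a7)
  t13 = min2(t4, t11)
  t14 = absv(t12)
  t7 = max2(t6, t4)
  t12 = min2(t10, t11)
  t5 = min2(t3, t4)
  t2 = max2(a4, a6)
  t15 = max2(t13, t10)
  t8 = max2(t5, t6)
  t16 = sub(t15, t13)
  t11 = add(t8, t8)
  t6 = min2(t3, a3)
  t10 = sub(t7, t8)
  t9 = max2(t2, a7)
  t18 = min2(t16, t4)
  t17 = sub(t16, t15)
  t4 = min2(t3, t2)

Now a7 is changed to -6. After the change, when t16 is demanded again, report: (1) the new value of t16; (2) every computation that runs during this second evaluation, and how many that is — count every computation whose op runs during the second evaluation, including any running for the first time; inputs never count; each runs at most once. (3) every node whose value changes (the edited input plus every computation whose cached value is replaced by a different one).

New value of t16: 24.
Computations that run: t1, t3, t4, t5, t6, t7, t8, t10, t11, t13, t15, t16 — 12 in total.
Values that change: a7, t1, t3, t4, t5, t6, t7, t8, t11, t13, t16.

First evaluation (everything demanded from the output):
  t1 = min2(-4, -5) = -5
  t2 = max2(-5, -9) = -5
  t3 = add(-5, -4) = -9
  t4 = min2(-9, -5) = -9
  t5 = min2(-9, -9) = -9
  t6 = min2(-9, -3) = -9
  t7 = max2(-9, -9) = -9
  t8 = max2(-9, -9) = -9
  t10 = sub(-9, -9) = 0
  t11 = add(-9, -9) = -18
  t13 = min2(-9, -18) = -18
  t15 = max2(-18, 0) = 0
  t16 = sub(0, -18) = 18

Propagation after the edit:
  t1: runs — a7 -4->-6; result -6.
  t3: runs — t1 -5->-6; a7 -4->-6; result -12.
  t4: runs — t3 -9->-12; result -12.
  t5: runs — t3 -9->-12; t4 -9->-12; result -12.
  t6: runs — t3 -9->-12; result -12.
  t7: runs — t6 -9->-12; t4 -9->-12; result -12.
  t8: runs — t5 -9->-12; t6 -9->-12; result -12.
  t10: runs — t7 -9->-12; t8 -9->-12; result 0 (same value as before).
  t11: runs — t8 -9->-12; t8 -9->-12; result -24.
  t13: runs — t4 -9->-12; t11 -18->-24; result -24.
  t15: runs — t13 -18->-24; result 0 (same value as before).
  t16: runs — t13 -18->-24; result 24.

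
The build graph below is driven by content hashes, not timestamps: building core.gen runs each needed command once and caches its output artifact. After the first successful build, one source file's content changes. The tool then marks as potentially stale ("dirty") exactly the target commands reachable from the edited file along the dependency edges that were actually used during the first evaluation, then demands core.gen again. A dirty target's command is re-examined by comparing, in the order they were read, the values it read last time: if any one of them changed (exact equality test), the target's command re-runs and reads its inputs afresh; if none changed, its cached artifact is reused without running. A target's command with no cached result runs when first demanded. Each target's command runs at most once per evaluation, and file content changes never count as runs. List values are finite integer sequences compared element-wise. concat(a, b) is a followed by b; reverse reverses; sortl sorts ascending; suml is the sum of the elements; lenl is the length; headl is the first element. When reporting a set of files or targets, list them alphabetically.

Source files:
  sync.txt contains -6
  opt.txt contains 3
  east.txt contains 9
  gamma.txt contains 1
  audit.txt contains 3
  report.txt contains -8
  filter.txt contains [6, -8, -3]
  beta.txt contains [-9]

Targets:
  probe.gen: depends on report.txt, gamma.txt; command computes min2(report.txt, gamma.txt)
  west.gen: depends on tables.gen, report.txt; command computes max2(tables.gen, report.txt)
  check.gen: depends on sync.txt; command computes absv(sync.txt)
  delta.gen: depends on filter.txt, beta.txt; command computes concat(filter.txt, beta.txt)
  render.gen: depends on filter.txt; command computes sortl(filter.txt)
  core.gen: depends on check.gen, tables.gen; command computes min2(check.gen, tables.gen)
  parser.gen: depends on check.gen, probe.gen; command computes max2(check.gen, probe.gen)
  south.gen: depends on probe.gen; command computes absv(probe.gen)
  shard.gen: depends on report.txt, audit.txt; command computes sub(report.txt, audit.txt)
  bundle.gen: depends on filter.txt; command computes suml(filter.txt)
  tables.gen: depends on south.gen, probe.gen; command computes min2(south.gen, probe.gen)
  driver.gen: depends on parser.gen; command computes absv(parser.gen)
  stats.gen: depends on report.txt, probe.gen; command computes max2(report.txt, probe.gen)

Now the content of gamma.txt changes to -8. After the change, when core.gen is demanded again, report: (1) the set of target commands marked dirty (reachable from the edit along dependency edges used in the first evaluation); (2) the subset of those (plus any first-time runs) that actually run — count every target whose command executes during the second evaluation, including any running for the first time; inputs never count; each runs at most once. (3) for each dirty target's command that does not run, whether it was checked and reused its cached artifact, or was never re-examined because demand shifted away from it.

Initial pass — values computed on the first demand:
  check.gen = absv(-6) = 6
  probe.gen = min2(-8, 1) = -8
  south.gen = absv(-8) = 8
  tables.gen = min2(8, -8) = -8
  core.gen = min2(6, -8) = -8

Second demand — change propagation:
  probe.gen: re-runs because gamma.txt 1->-8; new result -8 (unchanged).
  south.gen: re-examined; everything it read last time is the same (probe.gen unchanged) — cache 8 kept, no run.
  tables.gen: re-examined; everything it read last time is the same (south.gen unchanged, probe.gen unchanged) — cache -8 kept, no run.
  core.gen: re-examined; everything it read last time is the same (check.gen unchanged, tables.gen unchanged) — cache -8 kept, no run.

The important point: probe.gen recomputes to an identical value, and the output ends up unchanged.

Dirty set: core.gen, probe.gen, south.gen, tables.gen.
Run set: probe.gen (1 run).
Re-examined without running (cache reused): core.gen, south.gen, tables.gen.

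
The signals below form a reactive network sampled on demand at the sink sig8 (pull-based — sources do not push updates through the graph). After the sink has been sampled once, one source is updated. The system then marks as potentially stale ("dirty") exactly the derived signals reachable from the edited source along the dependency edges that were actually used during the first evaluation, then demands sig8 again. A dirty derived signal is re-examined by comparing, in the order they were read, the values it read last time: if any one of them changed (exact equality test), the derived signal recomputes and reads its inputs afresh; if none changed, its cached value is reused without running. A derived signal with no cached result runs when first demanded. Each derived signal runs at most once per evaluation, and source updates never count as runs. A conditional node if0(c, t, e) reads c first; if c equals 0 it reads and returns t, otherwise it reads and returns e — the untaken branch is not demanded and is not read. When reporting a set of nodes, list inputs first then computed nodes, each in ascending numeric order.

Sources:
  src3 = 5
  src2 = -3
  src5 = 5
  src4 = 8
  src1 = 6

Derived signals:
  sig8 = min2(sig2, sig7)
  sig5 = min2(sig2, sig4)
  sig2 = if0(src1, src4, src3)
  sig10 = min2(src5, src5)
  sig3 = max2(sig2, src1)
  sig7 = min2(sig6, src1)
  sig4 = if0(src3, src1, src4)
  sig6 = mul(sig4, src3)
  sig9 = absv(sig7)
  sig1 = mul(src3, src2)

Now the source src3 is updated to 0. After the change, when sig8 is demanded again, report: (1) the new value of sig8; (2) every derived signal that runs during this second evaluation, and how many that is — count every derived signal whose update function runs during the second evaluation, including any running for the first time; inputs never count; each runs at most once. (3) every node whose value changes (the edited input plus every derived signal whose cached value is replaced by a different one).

sig8 now evaluates to 0.
Run set: sig2, sig4, sig6, sig7, sig8 (5 run).
Changed values: src3, sig2, sig4, sig6, sig7, sig8.

Initial pass — values computed on the first demand:
  sig2 = if0(src1=6 -> else branch src3) = 5
  sig4 = if0(src3=5 -> else branch src4) = 8
  sig6 = mul(8, 5) = 40
  sig7 = min2(40, 6) = 6
  sig8 = min2(5, 6) = 5

Second demand — change propagation:
  sig2: re-runs because src3 5->0; new result 0.
  sig4: re-runs because src3 5->0; new result 6.
  sig6: re-runs because sig4 8->6; src3 5->0; new result 0.
  sig7: re-runs because sig6 40->0; new result 0.
  sig8: re-runs because sig2 5->0; sig7 6->0; new result 0.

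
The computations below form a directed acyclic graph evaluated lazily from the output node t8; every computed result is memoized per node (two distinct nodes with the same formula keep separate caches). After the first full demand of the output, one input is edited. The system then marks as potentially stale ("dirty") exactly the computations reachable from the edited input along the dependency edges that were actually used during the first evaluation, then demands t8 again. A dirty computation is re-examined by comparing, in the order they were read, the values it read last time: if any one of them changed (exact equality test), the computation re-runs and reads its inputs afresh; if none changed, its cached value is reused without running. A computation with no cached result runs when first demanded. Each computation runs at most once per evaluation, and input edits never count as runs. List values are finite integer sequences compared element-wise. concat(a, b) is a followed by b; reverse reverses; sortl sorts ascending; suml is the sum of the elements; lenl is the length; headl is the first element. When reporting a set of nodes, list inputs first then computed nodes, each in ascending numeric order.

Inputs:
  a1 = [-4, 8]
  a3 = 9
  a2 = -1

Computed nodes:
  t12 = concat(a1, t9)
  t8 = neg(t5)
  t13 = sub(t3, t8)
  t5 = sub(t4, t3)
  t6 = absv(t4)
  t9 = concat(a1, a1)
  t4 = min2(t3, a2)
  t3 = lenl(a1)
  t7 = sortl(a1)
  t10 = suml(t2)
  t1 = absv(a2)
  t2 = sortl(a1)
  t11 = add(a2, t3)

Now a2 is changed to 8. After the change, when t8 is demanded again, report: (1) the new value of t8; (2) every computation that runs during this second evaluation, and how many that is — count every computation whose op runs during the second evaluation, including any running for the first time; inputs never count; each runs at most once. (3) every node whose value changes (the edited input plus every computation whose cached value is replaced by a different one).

Demanding t8 again yields 0.
3 computations run: t4, t5, t8.
The nodes whose values change: a2, t4, t5, t8.

First demand of the output computes:
  t3 = lenl([-4, 8]) = 2
  t4 = min2(2, -1) = -1
  t5 = sub(-1, 2) = -3
  t8 = neg(-3) = 3

After the edit, cleaning proceeds:
  t4: a read changed (a2 -1->8) — executes, giving 2.
  t5: a read changed (t4 -1->2) — executes, giving 0.
  t8: a read changed (t5 -3->0) — executes, giving 0.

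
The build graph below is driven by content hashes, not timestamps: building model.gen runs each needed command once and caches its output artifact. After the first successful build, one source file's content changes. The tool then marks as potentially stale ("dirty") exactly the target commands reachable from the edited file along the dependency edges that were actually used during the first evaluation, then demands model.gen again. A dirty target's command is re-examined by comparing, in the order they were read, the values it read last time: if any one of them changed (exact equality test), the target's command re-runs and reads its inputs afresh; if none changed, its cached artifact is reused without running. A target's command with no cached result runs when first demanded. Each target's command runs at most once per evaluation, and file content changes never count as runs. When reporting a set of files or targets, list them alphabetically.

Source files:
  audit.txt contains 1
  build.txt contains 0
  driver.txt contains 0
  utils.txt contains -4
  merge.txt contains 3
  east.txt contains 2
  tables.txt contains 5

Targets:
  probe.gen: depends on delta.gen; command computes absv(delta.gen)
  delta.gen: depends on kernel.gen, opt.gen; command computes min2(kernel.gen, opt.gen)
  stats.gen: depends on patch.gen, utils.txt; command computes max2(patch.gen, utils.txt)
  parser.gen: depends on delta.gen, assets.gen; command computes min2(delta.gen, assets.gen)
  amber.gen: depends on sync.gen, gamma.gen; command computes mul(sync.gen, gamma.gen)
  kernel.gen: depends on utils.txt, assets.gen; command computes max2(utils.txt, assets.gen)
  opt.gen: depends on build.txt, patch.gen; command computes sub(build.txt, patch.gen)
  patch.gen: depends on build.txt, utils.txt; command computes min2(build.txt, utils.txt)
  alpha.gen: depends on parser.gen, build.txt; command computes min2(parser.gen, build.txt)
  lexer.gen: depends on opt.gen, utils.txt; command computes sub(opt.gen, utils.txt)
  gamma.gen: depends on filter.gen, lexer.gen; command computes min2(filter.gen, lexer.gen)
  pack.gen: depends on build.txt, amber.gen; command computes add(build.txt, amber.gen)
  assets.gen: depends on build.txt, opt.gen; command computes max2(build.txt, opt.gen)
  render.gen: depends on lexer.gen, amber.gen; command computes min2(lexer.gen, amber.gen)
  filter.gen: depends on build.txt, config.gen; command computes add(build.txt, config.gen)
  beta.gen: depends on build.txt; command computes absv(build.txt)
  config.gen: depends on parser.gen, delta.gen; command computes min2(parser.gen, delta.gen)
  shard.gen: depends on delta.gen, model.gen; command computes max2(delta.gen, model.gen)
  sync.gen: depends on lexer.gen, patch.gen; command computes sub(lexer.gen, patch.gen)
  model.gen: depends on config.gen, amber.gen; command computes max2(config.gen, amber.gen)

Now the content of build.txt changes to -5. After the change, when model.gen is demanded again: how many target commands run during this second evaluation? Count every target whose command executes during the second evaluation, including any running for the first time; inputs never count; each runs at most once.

Run set: amber.gen, assets.gen, config.gen, delta.gen, filter.gen, gamma.gen, kernel.gen, lexer.gen, model.gen, opt.gen, parser.gen, patch.gen, sync.gen (13 run).

Initial pass — values computed on the first demand:
  patch.gen = min2(0, -4) = -4
  opt.gen = sub(0, -4) = 4
  assets.gen = max2(0, 4) = 4
  kernel.gen = max2(-4, 4) = 4
  delta.gen = min2(4, 4) = 4
  lexer.gen = sub(4, -4) = 8
  parser.gen = min2(4, 4) = 4
  config.gen = min2(4, 4) = 4
  filter.gen = add(0, 4) = 4
  gamma.gen = min2(4, 8) = 4
  sync.gen = sub(8, -4) = 12
  amber.gen = mul(12, 4) = 48
  model.gen = max2(4, 48) = 48

Second demand — change propagation:
  patch.gen: re-runs because build.txt 0->-5; new result -5.
  opt.gen: re-runs because build.txt 0->-5; patch.gen -4->-5; new result 0.
  assets.gen: re-runs because build.txt 0->-5; opt.gen 4->0; new result 0.
  kernel.gen: re-runs because assets.gen 4->0; new result 0.
  delta.gen: re-runs because kernel.gen 4->0; opt.gen 4->0; new result 0.
  lexer.gen: re-runs because opt.gen 4->0; new result 4.
  parser.gen: re-runs because delta.gen 4->0; assets.gen 4->0; new result 0.
  config.gen: re-runs because parser.gen 4->0; delta.gen 4->0; new result 0.
  filter.gen: re-runs because build.txt 0->-5; config.gen 4->0; new result -5.
  gamma.gen: re-runs because filter.gen 4->-5; lexer.gen 8->4; new result -5.
  sync.gen: re-runs because lexer.gen 8->4; patch.gen -4->-5; new result 9.
  amber.gen: re-runs because sync.gen 12->9; gamma.gen 4->-5; new result -45.
  model.gen: re-runs because config.gen 4->0; amber.gen 48->-45; new result 0.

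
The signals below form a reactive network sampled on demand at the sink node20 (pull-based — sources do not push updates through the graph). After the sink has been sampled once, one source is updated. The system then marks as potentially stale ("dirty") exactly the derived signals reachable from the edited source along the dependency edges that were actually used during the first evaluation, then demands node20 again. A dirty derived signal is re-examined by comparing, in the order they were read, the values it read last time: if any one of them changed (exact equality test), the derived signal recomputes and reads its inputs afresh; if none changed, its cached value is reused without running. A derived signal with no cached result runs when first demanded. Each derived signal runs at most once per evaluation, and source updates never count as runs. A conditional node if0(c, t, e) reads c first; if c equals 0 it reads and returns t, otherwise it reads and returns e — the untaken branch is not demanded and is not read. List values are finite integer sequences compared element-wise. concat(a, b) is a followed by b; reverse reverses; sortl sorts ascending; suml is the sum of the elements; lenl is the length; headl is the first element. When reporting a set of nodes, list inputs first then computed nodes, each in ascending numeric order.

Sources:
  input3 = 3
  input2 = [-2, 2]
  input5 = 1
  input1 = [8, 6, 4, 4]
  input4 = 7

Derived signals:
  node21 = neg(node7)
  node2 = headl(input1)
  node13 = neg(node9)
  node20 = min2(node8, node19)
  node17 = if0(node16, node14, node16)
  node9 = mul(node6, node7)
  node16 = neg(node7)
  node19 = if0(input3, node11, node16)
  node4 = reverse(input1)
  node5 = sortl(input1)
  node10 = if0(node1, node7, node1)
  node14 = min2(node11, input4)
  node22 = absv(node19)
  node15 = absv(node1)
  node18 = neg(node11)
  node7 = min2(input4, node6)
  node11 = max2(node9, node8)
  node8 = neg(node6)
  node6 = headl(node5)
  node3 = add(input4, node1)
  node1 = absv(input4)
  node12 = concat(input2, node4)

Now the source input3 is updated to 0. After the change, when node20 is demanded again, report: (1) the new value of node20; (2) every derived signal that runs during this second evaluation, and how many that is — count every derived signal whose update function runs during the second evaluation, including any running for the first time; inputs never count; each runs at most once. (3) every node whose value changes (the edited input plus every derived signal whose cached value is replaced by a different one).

node20 now evaluates to -4.
Run set: node9, node11, node19, node20 (4 run).
Changed values: input3, node19.
The important point: the flipped condition pulls in fresh nodes; node9, node11 run for the first time.

Initial pass — values computed on the first demand:
  node5 = sortl([8, 6, 4, 4]) = [4, 4, 6, 8]
  node6 = headl([4, 4, 6, 8]) = 4
  node7 = min2(7, 4) = 4
  node8 = neg(4) = -4
  node16 = neg(4) = -4
  node19 = if0(input3=3 -> else branch node16) = -4
  node20 = min2(-4, -4) = -4

Second demand — change propagation:
  node9: newly demanded (no cache) — executes and yields 16.
  node11: newly demanded (no cache) — executes and yields 16.
  node19: re-runs because input3 3->0; new result 16.
  node20: re-runs because node19 -4->16; new result -4 (unchanged).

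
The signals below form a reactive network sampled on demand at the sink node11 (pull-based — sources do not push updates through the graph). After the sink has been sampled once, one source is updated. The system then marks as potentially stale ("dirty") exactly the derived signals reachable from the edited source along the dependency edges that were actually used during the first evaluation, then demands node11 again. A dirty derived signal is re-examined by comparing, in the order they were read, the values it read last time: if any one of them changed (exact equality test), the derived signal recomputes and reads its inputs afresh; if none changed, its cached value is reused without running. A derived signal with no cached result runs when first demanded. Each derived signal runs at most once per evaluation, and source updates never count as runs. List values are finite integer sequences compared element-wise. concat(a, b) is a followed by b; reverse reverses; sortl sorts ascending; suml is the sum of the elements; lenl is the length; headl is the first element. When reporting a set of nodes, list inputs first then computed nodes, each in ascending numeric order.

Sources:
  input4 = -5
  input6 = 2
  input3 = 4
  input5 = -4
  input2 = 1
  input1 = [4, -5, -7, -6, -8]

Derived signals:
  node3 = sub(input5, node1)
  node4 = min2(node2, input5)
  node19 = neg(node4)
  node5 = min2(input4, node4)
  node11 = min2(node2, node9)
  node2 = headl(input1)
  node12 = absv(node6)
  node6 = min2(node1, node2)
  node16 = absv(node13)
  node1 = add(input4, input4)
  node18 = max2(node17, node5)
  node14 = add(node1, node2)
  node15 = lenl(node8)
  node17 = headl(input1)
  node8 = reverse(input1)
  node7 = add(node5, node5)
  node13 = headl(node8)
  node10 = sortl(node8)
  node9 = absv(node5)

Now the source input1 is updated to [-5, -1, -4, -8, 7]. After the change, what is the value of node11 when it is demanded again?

Initial pass — values computed on the first demand:
  node2 = headl([4, -5, -7, -6, -8]) = 4
  node4 = min2(4, -4) = -4
  node5 = min2(-5, -4) = -5
  node9 = absv(-5) = 5
  node11 = min2(4, 5) = 4

Second demand — change propagation:
  node2: re-runs because input1 [4, -5, -7, -6, -8]->[-5, -1, -4, -8, 7]; new result -5.
  node4: re-runs because node2 4->-5; new result -5.
  node5: re-runs because node4 -4->-5; new result -5 (unchanged).
  node9: re-examined; everything it read last time is the same (node5 unchanged) — cache 5 kept, no run.
  node11: re-runs because node2 4->-5; new result -5.

The important point: at node9 every value read last time is unchanged, so the dirty flag clears without a run.

node11 now evaluates to -5.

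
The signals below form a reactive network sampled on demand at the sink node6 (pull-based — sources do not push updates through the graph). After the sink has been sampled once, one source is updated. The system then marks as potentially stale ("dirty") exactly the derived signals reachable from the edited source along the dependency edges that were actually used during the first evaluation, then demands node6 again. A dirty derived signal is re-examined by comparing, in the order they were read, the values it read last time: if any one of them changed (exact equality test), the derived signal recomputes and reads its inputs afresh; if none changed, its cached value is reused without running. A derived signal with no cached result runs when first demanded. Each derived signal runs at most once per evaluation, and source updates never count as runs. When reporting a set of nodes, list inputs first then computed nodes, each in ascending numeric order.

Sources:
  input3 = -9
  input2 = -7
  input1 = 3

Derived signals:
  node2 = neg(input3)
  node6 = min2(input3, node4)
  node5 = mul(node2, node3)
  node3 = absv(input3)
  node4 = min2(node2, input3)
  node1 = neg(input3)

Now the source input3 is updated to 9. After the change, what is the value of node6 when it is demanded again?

node6 now evaluates to -9.

Initial pass — values computed on the first demand:
  node2 = neg(-9) = 9
  node4 = min2(9, -9) = -9
  node6 = min2(-9, -9) = -9

Second demand — change propagation:
  node2: re-runs because input3 -9->9; new result -9.
  node4: re-runs because node2 9->-9; input3 -9->9; new result -9 (unchanged).
  node6: re-runs because input3 -9->9; new result -9 (unchanged).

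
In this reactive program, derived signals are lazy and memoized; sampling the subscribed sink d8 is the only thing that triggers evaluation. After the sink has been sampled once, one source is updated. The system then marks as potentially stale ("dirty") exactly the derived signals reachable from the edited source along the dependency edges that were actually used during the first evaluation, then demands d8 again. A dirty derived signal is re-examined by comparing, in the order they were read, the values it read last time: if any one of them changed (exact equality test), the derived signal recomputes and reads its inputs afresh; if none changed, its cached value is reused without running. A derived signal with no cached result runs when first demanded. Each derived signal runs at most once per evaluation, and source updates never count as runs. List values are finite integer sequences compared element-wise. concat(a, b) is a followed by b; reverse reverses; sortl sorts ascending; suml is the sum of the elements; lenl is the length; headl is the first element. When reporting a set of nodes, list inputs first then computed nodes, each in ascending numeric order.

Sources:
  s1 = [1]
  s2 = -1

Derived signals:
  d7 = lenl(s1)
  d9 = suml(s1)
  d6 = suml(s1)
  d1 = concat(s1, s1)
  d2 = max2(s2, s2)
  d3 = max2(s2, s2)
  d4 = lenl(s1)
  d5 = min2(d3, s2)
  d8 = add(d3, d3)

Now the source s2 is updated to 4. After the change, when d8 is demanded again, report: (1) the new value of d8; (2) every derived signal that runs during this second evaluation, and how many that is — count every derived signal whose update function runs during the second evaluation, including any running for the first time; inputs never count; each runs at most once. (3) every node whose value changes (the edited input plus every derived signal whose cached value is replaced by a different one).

Demanding d8 again yields 8.
2 derived signals run: d3, d8.
The nodes whose values change: s2, d3, d8.

First demand of the output computes:
  d3 = max2(-1, -1) = -1
  d8 = add(-1, -1) = -2

After the edit, cleaning proceeds:
  d3: a read changed (s2 -1->4; s2 -1->4) — executes, giving 4.
  d8: a read changed (d3 -1->4; d3 -1->4) — executes, giving 8.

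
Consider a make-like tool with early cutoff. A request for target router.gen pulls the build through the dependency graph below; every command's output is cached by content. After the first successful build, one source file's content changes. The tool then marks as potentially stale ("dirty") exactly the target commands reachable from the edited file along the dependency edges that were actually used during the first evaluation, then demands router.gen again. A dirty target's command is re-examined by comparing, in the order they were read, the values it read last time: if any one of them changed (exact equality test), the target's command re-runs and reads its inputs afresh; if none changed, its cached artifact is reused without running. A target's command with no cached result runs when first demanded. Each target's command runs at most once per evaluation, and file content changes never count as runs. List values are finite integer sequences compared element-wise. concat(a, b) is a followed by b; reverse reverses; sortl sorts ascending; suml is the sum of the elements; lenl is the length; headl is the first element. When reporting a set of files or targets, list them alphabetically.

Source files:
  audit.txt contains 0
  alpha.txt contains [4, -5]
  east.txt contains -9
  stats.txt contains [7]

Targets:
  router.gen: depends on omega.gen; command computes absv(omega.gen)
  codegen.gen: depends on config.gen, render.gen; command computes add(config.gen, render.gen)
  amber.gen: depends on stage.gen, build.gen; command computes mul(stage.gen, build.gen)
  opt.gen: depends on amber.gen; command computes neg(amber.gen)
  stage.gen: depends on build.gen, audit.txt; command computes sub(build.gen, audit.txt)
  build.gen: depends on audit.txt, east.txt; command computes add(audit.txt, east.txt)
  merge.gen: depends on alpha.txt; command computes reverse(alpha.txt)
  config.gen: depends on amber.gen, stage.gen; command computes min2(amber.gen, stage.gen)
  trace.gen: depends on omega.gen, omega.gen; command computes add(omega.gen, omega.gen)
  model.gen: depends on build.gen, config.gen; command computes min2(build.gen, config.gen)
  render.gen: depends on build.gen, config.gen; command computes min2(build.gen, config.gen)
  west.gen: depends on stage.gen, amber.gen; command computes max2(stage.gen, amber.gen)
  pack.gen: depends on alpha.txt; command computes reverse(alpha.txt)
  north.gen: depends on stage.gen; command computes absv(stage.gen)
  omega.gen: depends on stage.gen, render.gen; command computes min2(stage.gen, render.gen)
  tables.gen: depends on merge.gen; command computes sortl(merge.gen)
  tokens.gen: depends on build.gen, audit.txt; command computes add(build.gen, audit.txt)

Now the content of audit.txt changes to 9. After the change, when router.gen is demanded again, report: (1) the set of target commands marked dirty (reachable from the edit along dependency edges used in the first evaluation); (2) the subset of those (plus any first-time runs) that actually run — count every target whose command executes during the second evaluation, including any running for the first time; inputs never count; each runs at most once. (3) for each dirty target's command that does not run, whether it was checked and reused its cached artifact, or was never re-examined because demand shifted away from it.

The edit dirties: amber.gen, build.gen, config.gen, omega.gen, render.gen, router.gen, stage.gen.
5 target commands run: amber.gen, build.gen, config.gen, render.gen, stage.gen.
Cache hits after checking: omega.gen, router.gen.
Note where the cutoff bites: omega.gen is checked, finds nothing changed, and keeps its cache.

First demand of the output computes:
  build.gen = add(0, -9) = -9
  stage.gen = sub(-9, 0) = -9
  amber.gen = mul(-9, -9) = 81
  config.gen = min2(81, -9) = -9
  render.gen = min2(-9, -9) = -9
  omega.gen = min2(-9, -9) = -9
  router.gen = absv(-9) = 9

After the edit, cleaning proceeds:
  build.gen: a read changed (audit.txt 0->9) — executes, giving 0.
  stage.gen: a read changed (build.gen -9->0; audit.txt 0->9) — executes, giving -9 — identical to its old value.
  amber.gen: a read changed (build.gen -9->0) — executes, giving 0.
  config.gen: a read changed (amber.gen 81->0) — executes, giving -9 — identical to its old value.
  render.gen: a read changed (build.gen -9->0) — executes, giving -9 — identical to its old value.
  omega.gen: dirty, but its reads are unchanged (stage.gen unchanged, render.gen unchanged); cached -9 stands.
  router.gen: dirty, but its reads are unchanged (omega.gen unchanged); cached 9 stands.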